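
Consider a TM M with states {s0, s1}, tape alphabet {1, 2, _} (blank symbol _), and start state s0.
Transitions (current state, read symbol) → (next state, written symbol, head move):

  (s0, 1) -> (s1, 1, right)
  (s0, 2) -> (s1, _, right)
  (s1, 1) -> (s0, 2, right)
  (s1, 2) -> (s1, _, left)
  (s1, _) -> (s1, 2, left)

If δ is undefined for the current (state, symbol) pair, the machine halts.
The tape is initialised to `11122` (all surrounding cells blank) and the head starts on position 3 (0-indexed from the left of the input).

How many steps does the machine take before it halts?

9

s0 | 111[2]2   read 2 → write _, move right, go to s1
s1 | 111_[2]   read 2 → write _, move left, go to s1
s1 | 111[_]_   read _ → write 2, move left, go to s1
s1 | 11[1]2_   read 1 → write 2, move right, go to s0
s0 | 112[2]_   read 2 → write _, move right, go to s1
s1 | 112_[_]   read _ → write 2, move left, go to s1
s1 | 112[_]2   read _ → write 2, move left, go to s1
s1 | 11[2]22   read 2 → write _, move left, go to s1
s1 | 1[1]_22   read 1 → write 2, move right, go to s0
s0 | 12[_]22
M halts after 9 transitions.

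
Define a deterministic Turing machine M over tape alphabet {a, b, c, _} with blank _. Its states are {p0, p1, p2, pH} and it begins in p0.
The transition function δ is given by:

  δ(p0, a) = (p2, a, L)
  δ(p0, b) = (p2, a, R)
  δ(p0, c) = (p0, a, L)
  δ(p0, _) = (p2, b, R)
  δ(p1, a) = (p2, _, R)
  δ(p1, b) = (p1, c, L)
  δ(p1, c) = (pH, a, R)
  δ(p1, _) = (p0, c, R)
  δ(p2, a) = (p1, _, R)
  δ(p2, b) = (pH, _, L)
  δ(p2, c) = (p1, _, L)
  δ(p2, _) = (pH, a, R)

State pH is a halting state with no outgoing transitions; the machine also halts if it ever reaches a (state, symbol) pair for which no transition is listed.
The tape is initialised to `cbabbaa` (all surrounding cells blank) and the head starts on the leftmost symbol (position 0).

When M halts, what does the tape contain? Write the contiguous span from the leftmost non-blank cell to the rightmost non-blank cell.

a_b___aa

state=p0 head=0 tape=_[c]babbaa   (p0,c)→(p0,a,L)
state=p0 head=-1 tape=[_]ababbaa   (p0,_)→(p2,b,R)
state=p2 head=0 tape=b[a]babbaa   (p2,a)→(p1,_,R)
state=p1 head=1 tape=b_[b]abbaa   (p1,b)→(p1,c,L)
state=p1 head=0 tape=b[_]cabbaa   (p1,_)→(p0,c,R)
state=p0 head=1 tape=bc[c]abbaa   (p0,c)→(p0,a,L)
state=p0 head=0 tape=b[c]aabbaa   (p0,c)→(p0,a,L)
state=p0 head=-1 tape=[b]aaabbaa   (p0,b)→(p2,a,R)
state=p2 head=0 tape=a[a]aabbaa   (p2,a)→(p1,_,R)
state=p1 head=1 tape=a_[a]abbaa   (p1,a)→(p2,_,R)
state=p2 head=2 tape=a__[a]bbaa   (p2,a)→(p1,_,R)
state=p1 head=3 tape=a___[b]baa   (p1,b)→(p1,c,L)
state=p1 head=2 tape=a__[_]cbaa   (p1,_)→(p0,c,R)
state=p0 head=3 tape=a__c[c]baa   (p0,c)→(p0,a,L)
state=p0 head=2 tape=a__[c]abaa   (p0,c)→(p0,a,L)
state=p0 head=1 tape=a_[_]aabaa   (p0,_)→(p2,b,R)
state=p2 head=2 tape=a_b[a]abaa   (p2,a)→(p1,_,R)
state=p1 head=3 tape=a_b_[a]baa   (p1,a)→(p2,_,R)
state=p2 head=4 tape=a_b__[b]aa   (p2,b)→(pH,_,L)
state=pH head=3 tape=a_b_[_]_aa
The non-blank tape span at halt is a_b___aa.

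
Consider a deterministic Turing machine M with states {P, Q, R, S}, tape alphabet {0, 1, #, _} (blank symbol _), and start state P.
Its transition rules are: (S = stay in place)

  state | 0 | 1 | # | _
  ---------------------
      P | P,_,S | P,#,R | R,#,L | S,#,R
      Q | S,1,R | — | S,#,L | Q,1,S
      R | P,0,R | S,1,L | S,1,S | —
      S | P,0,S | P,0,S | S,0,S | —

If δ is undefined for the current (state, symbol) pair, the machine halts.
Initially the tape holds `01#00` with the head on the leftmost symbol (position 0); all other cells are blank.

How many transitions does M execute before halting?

P | [0]1#00_   read 0 → write _, move S, go to P
P | [_]1#00_   read _ → write #, move R, go to S
S | #[1]#00_   read 1 → write 0, move S, go to P
P | #[0]#00_   read 0 → write _, move S, go to P
P | #[_]#00_   read _ → write #, move R, go to S
S | ##[#]00_   read # → write 0, move S, go to S
S | ##[0]00_   read 0 → write 0, move S, go to P
P | ##[0]00_   read 0 → write _, move S, go to P
P | ##[_]00_   read _ → write #, move R, go to S
S | ###[0]0_   read 0 → write 0, move S, go to P
P | ###[0]0_   read 0 → write _, move S, go to P
P | ###[_]0_   read _ → write #, move R, go to S
S | ####[0]_   read 0 → write 0, move S, go to P
P | ####[0]_   read 0 → write _, move S, go to P
P | ####[_]_   read _ → write #, move R, go to S
S | #####[_]
M halts after 15 transitions.

15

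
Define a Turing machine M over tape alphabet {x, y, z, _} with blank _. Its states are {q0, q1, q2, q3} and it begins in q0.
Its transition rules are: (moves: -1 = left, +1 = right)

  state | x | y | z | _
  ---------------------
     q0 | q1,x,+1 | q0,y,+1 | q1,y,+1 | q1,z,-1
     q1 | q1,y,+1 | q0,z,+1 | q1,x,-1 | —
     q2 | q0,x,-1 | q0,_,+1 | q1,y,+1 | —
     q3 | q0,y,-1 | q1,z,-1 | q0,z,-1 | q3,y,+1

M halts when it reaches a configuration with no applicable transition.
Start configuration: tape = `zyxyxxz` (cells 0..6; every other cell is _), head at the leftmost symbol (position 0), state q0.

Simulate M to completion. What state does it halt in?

q0 | [z]yxyxxz_   read z → write y, move +1, go to q1
q1 | y[y]xyxxz_   read y → write z, move +1, go to q0
q0 | yz[x]yxxz_   read x → write x, move +1, go to q1
q1 | yzx[y]xxz_   read y → write z, move +1, go to q0
q0 | yzxz[x]xz_   read x → write x, move +1, go to q1
q1 | yzxzx[x]z_   read x → write y, move +1, go to q1
q1 | yzxzxy[z]_   read z → write x, move -1, go to q1
q1 | yzxzx[y]x_   read y → write z, move +1, go to q0
q0 | yzxzxz[x]_   read x → write x, move +1, go to q1
q1 | yzxzxzx[_]
No transition is defined for (q1, _); M halts in state q1.

q1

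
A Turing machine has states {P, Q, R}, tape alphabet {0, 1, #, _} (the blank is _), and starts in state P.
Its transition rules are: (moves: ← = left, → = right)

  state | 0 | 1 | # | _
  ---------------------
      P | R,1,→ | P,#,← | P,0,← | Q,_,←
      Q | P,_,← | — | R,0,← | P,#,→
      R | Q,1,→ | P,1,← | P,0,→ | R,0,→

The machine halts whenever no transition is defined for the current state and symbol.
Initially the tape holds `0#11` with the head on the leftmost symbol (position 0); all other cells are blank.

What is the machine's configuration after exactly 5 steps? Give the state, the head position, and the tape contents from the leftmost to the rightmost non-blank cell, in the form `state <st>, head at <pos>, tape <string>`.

state P, head at 3, tape 1101

P | [0]#11   read 0 → write 1, move →, go to R
R | 1[#]11   read # → write 0, move →, go to P
P | 10[1]1   read 1 → write #, move ←, go to P
P | 1[0]#1   read 0 → write 1, move →, go to R
R | 11[#]1   read # → write 0, move →, go to P
P | 110[1]
After 5 steps: state P, head at 3, tape 1101.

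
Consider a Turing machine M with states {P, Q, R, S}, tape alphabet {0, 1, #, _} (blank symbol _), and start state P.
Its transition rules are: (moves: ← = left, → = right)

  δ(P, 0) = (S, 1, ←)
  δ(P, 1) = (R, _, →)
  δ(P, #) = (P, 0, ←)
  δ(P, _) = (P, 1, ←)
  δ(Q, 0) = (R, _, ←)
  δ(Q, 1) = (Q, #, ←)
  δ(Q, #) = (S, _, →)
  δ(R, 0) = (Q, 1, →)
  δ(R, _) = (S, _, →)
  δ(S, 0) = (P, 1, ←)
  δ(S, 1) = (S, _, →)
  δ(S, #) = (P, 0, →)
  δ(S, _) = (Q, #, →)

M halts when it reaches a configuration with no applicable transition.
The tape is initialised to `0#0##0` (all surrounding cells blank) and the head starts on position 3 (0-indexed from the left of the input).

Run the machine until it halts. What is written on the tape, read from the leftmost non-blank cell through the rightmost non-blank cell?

P | 0#0[#]#0   read # → write 0, move ←, go to P
P | 0#[0]0#0   read 0 → write 1, move ←, go to S
S | 0[#]10#0   read # → write 0, move →, go to P
P | 00[1]0#0   read 1 → write _, move →, go to R
R | 00_[0]#0   read 0 → write 1, move →, go to Q
Q | 00_1[#]0   read # → write _, move →, go to S
S | 00_1_[0]   read 0 → write 1, move ←, go to P
P | 00_1[_]1   read _ → write 1, move ←, go to P
P | 00_[1]11   read 1 → write _, move →, go to R
R | 00__[1]1
The non-blank tape span at halt is 00__11.

00__11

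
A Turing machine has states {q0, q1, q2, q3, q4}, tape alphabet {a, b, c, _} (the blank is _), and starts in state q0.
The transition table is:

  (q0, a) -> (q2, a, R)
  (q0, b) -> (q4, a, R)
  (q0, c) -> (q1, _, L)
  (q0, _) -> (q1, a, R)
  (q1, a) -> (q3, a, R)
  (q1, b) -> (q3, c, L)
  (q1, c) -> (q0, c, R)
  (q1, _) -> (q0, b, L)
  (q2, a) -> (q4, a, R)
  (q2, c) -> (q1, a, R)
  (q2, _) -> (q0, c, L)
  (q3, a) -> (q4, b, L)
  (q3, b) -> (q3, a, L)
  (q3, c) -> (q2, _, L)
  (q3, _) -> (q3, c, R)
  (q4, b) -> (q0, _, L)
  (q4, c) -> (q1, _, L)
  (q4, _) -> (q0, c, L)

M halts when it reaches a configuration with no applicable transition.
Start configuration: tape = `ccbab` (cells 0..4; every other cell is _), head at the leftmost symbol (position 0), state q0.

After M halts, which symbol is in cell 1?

b

state=q0 head=0 tape=____[c]cbab   (q0,c)→(q1,_,L)
state=q1 head=-1 tape=___[_]_cbab   (q1,_)→(q0,b,L)
state=q0 head=-2 tape=__[_]b_cbab   (q0,_)→(q1,a,R)
state=q1 head=-1 tape=__a[b]_cbab   (q1,b)→(q3,c,L)
state=q3 head=-2 tape=__[a]c_cbab   (q3,a)→(q4,b,L)
state=q4 head=-3 tape=_[_]bc_cbab   (q4,_)→(q0,c,L)
state=q0 head=-4 tape=[_]cbc_cbab   (q0,_)→(q1,a,R)
state=q1 head=-3 tape=a[c]bc_cbab   (q1,c)→(q0,c,R)
state=q0 head=-2 tape=ac[b]c_cbab   (q0,b)→(q4,a,R)
state=q4 head=-1 tape=aca[c]_cbab   (q4,c)→(q1,_,L)
state=q1 head=-2 tape=ac[a]__cbab   (q1,a)→(q3,a,R)
state=q3 head=-1 tape=aca[_]_cbab   (q3,_)→(q3,c,R)
state=q3 head=0 tape=acac[_]cbab   (q3,_)→(q3,c,R)
state=q3 head=1 tape=acacc[c]bab   (q3,c)→(q2,_,L)
state=q2 head=0 tape=acac[c]_bab   (q2,c)→(q1,a,R)
state=q1 head=1 tape=acaca[_]bab   (q1,_)→(q0,b,L)
state=q0 head=0 tape=acac[a]bbab   (q0,a)→(q2,a,R)
state=q2 head=1 tape=acaca[b]bab
Cell 1 holds b when M halts.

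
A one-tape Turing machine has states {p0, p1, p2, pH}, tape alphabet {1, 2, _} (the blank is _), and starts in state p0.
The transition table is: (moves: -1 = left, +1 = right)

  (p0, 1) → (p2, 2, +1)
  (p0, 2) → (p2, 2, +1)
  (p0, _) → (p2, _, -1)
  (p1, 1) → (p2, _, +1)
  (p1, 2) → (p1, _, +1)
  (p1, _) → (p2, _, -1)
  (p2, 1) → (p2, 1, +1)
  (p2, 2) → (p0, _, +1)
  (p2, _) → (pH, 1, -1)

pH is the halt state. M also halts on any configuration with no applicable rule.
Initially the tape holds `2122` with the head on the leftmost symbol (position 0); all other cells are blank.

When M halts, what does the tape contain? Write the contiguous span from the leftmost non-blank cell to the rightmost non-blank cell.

state=p0 head=0 tape=[2]122_   (p0,2)→(p2,2,+1)
state=p2 head=1 tape=2[1]22_   (p2,1)→(p2,1,+1)
state=p2 head=2 tape=21[2]2_   (p2,2)→(p0,_,+1)
state=p0 head=3 tape=21_[2]_   (p0,2)→(p2,2,+1)
state=p2 head=4 tape=21_2[_]   (p2,_)→(pH,1,-1)
state=pH head=3 tape=21_[2]1
The non-blank tape span at halt is 21_21.

21_21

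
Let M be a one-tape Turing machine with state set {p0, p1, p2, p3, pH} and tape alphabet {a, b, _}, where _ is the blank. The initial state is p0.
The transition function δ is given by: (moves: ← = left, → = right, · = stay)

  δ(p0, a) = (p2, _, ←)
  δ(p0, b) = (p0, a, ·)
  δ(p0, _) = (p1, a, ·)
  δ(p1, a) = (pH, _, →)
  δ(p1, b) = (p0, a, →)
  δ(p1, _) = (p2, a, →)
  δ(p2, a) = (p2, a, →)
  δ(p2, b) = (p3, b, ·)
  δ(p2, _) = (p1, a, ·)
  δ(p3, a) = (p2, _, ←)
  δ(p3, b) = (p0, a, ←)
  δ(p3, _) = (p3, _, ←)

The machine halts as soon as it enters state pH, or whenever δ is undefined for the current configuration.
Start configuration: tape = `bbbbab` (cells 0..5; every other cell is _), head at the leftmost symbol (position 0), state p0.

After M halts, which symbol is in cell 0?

p0 | _[b]bbbab   read b → write a, move ·, go to p0
p0 | _[a]bbbab   read a → write _, move ←, go to p2
p2 | [_]_bbbab   read _ → write a, move ·, go to p1
p1 | [a]_bbbab   read a → write _, move →, go to pH
pH | _[_]bbbab
Cell 0 holds _ when M halts.

_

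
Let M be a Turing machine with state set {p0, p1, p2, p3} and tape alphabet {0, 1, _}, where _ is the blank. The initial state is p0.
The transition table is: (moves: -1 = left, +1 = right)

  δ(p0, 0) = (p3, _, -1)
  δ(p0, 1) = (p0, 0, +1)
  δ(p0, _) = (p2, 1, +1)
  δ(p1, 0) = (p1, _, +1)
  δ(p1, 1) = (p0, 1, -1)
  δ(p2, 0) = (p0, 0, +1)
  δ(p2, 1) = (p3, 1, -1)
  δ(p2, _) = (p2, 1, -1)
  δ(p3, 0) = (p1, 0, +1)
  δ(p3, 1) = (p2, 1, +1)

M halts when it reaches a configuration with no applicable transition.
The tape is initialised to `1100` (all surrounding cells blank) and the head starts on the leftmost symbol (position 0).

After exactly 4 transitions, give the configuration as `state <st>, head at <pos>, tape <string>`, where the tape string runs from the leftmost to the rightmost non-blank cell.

state p1, head at 2, tape 00_0

state=p0 head=0 tape=[1]100   (p0,1)→(p0,0,+1)
state=p0 head=1 tape=0[1]00   (p0,1)→(p0,0,+1)
state=p0 head=2 tape=00[0]0   (p0,0)→(p3,_,-1)
state=p3 head=1 tape=0[0]_0   (p3,0)→(p1,0,+1)
state=p1 head=2 tape=00[_]0
After 4 steps: state p1, head at 2, tape 00_0.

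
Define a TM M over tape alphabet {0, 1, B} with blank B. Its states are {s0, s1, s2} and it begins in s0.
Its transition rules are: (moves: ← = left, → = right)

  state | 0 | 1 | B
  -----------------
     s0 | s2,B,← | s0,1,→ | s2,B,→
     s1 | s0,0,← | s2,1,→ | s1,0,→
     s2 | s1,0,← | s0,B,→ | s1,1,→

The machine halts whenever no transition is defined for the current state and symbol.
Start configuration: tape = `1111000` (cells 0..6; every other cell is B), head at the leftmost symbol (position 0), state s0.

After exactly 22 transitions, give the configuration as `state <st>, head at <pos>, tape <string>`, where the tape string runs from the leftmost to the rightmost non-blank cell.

state s1, head at 4, tape 1111B00

state=s0 head=0 tape=[1]111000   (s0,1)→(s0,1,→)
state=s0 head=1 tape=1[1]11000   (s0,1)→(s0,1,→)
state=s0 head=2 tape=11[1]1000   (s0,1)→(s0,1,→)
state=s0 head=3 tape=111[1]000   (s0,1)→(s0,1,→)
state=s0 head=4 tape=1111[0]00   (s0,0)→(s2,B,←)
state=s2 head=3 tape=111[1]B00   (s2,1)→(s0,B,→)
state=s0 head=4 tape=111B[B]00   (s0,B)→(s2,B,→)
state=s2 head=5 tape=111BB[0]0   (s2,0)→(s1,0,←)
state=s1 head=4 tape=111B[B]00   (s1,B)→(s1,0,→)
state=s1 head=5 tape=111B0[0]0   (s1,0)→(s0,0,←)
state=s0 head=4 tape=111B[0]00   (s0,0)→(s2,B,←)
state=s2 head=3 tape=111[B]B00   (s2,B)→(s1,1,→)
state=s1 head=4 tape=1111[B]00   (s1,B)→(s1,0,→)
state=s1 head=5 tape=11110[0]0   (s1,0)→(s0,0,←)
state=s0 head=4 tape=1111[0]00   (s0,0)→(s2,B,←)
state=s2 head=3 tape=111[1]B00   (s2,1)→(s0,B,→)
state=s0 head=4 tape=111B[B]00   (s0,B)→(s2,B,→)
state=s2 head=5 tape=111BB[0]0   (s2,0)→(s1,0,←)
state=s1 head=4 tape=111B[B]00   (s1,B)→(s1,0,→)
state=s1 head=5 tape=111B0[0]0   (s1,0)→(s0,0,←)
state=s0 head=4 tape=111B[0]00   (s0,0)→(s2,B,←)
state=s2 head=3 tape=111[B]B00   (s2,B)→(s1,1,→)
state=s1 head=4 tape=1111[B]00
After 22 steps: state s1, head at 4, tape 1111B00.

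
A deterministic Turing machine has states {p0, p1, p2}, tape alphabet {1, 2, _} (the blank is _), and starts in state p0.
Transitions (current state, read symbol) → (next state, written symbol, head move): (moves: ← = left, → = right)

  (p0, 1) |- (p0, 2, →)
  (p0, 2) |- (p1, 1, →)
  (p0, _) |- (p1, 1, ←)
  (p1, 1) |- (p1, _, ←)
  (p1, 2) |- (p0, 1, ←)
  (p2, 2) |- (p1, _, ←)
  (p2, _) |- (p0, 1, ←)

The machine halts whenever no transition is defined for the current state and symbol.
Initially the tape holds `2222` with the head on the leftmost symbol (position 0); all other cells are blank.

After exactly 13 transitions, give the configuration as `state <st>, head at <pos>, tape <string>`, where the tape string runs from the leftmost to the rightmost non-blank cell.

p0 | [2]222_   read 2 → write 1, move →, go to p1
p1 | 1[2]22_   read 2 → write 1, move ←, go to p0
p0 | [1]122_   read 1 → write 2, move →, go to p0
p0 | 2[1]22_   read 1 → write 2, move →, go to p0
p0 | 22[2]2_   read 2 → write 1, move →, go to p1
p1 | 221[2]_   read 2 → write 1, move ←, go to p0
p0 | 22[1]1_   read 1 → write 2, move →, go to p0
p0 | 222[1]_   read 1 → write 2, move →, go to p0
p0 | 2222[_]   read _ → write 1, move ←, go to p1
p1 | 222[2]1   read 2 → write 1, move ←, go to p0
p0 | 22[2]11   read 2 → write 1, move →, go to p1
p1 | 221[1]1   read 1 → write _, move ←, go to p1
p1 | 22[1]_1   read 1 → write _, move ←, go to p1
p1 | 2[2]__1
After 13 steps: state p1, head at 1, tape 22__1.

state p1, head at 1, tape 22__1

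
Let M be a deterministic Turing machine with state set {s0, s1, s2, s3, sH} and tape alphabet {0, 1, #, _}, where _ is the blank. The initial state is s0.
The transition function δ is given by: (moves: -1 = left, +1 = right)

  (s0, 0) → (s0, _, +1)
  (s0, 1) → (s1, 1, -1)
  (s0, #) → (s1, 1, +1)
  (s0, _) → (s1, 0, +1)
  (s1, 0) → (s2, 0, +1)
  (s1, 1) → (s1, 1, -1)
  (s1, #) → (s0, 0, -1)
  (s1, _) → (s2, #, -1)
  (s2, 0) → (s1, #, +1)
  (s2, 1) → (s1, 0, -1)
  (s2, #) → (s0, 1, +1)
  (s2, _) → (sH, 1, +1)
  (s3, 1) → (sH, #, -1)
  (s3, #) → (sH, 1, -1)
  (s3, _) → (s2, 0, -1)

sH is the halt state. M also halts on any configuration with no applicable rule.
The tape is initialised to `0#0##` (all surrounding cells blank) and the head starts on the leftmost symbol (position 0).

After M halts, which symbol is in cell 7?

state=s0 head=0 tape=[0]#0##_____   (s0,0)→(s0,_,+1)
state=s0 head=1 tape=_[#]0##_____   (s0,#)→(s1,1,+1)
state=s1 head=2 tape=_1[0]##_____   (s1,0)→(s2,0,+1)
state=s2 head=3 tape=_10[#]#_____   (s2,#)→(s0,1,+1)
state=s0 head=4 tape=_101[#]_____   (s0,#)→(s1,1,+1)
state=s1 head=5 tape=_1011[_]____   (s1,_)→(s2,#,-1)
state=s2 head=4 tape=_101[1]#____   (s2,1)→(s1,0,-1)
state=s1 head=3 tape=_10[1]0#____   (s1,1)→(s1,1,-1)
state=s1 head=2 tape=_1[0]10#____   (s1,0)→(s2,0,+1)
state=s2 head=3 tape=_10[1]0#____   (s2,1)→(s1,0,-1)
state=s1 head=2 tape=_1[0]00#____   (s1,0)→(s2,0,+1)
state=s2 head=3 tape=_10[0]0#____   (s2,0)→(s1,#,+1)
state=s1 head=4 tape=_10#[0]#____   (s1,0)→(s2,0,+1)
state=s2 head=5 tape=_10#0[#]____   (s2,#)→(s0,1,+1)
state=s0 head=6 tape=_10#01[_]___   (s0,_)→(s1,0,+1)
state=s1 head=7 tape=_10#010[_]__   (s1,_)→(s2,#,-1)
state=s2 head=6 tape=_10#01[0]#__   (s2,0)→(s1,#,+1)
state=s1 head=7 tape=_10#01#[#]__   (s1,#)→(s0,0,-1)
state=s0 head=6 tape=_10#01[#]0__   (s0,#)→(s1,1,+1)
state=s1 head=7 tape=_10#011[0]__   (s1,0)→(s2,0,+1)
state=s2 head=8 tape=_10#0110[_]_   (s2,_)→(sH,1,+1)
state=sH head=9 tape=_10#01101[_]
Cell 7 holds 0 when M halts.

0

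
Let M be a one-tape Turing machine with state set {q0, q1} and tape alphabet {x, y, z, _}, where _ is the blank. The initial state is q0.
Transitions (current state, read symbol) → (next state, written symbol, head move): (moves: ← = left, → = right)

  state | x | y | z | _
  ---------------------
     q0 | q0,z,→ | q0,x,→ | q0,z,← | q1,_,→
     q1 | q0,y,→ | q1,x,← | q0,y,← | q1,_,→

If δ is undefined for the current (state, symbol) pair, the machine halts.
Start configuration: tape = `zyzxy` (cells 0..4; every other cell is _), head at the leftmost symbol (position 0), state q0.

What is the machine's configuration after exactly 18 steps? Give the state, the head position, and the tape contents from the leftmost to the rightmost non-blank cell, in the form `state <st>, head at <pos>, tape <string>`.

state=q0 head=0 tape=_[z]yzxy   (q0,z)→(q0,z,←)
state=q0 head=-1 tape=[_]zyzxy   (q0,_)→(q1,_,→)
state=q1 head=0 tape=_[z]yzxy   (q1,z)→(q0,y,←)
state=q0 head=-1 tape=[_]yyzxy   (q0,_)→(q1,_,→)
state=q1 head=0 tape=_[y]yzxy   (q1,y)→(q1,x,←)
state=q1 head=-1 tape=[_]xyzxy   (q1,_)→(q1,_,→)
state=q1 head=0 tape=_[x]yzxy   (q1,x)→(q0,y,→)
state=q0 head=1 tape=_y[y]zxy   (q0,y)→(q0,x,→)
state=q0 head=2 tape=_yx[z]xy   (q0,z)→(q0,z,←)
state=q0 head=1 tape=_y[x]zxy   (q0,x)→(q0,z,→)
state=q0 head=2 tape=_yz[z]xy   (q0,z)→(q0,z,←)
state=q0 head=1 tape=_y[z]zxy   (q0,z)→(q0,z,←)
state=q0 head=0 tape=_[y]zzxy   (q0,y)→(q0,x,→)
state=q0 head=1 tape=_x[z]zxy   (q0,z)→(q0,z,←)
state=q0 head=0 tape=_[x]zzxy   (q0,x)→(q0,z,→)
state=q0 head=1 tape=_z[z]zxy   (q0,z)→(q0,z,←)
state=q0 head=0 tape=_[z]zzxy   (q0,z)→(q0,z,←)
state=q0 head=-1 tape=[_]zzzxy   (q0,_)→(q1,_,→)
state=q1 head=0 tape=_[z]zzxy
After 18 steps: state q1, head at 0, tape zzzxy.

state q1, head at 0, tape zzzxy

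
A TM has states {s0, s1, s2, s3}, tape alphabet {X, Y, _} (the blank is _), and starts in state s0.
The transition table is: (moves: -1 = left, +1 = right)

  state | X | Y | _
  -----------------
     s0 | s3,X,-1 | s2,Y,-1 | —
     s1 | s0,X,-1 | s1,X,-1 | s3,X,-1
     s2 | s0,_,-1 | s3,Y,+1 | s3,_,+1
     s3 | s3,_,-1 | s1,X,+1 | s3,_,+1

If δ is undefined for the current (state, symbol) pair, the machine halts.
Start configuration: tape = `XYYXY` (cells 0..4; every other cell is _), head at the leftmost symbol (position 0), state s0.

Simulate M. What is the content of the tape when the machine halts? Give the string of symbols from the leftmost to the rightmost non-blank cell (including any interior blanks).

state=s0 head=0 tape=_[X]YYXY   (s0,X)→(s3,X,-1)
state=s3 head=-1 tape=[_]XYYXY   (s3,_)→(s3,_,+1)
state=s3 head=0 tape=_[X]YYXY   (s3,X)→(s3,_,-1)
state=s3 head=-1 tape=[_]_YYXY   (s3,_)→(s3,_,+1)
state=s3 head=0 tape=_[_]YYXY   (s3,_)→(s3,_,+1)
state=s3 head=1 tape=__[Y]YXY   (s3,Y)→(s1,X,+1)
state=s1 head=2 tape=__X[Y]XY   (s1,Y)→(s1,X,-1)
state=s1 head=1 tape=__[X]XXY   (s1,X)→(s0,X,-1)
state=s0 head=0 tape=_[_]XXXY
The non-blank tape span at halt is XXXY.

XXXY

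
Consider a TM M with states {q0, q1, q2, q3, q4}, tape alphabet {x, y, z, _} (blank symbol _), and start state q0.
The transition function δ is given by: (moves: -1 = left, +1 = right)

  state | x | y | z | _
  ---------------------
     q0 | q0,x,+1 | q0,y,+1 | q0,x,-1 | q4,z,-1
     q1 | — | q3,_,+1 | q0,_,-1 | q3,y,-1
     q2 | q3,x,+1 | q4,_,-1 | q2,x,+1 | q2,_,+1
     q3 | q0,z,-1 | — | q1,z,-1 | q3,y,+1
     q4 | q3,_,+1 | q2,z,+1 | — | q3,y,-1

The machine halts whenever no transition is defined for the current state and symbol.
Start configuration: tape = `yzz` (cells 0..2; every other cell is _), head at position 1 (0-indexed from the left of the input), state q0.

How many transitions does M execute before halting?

23

q0 | y[z]z__   read z → write x, move -1, go to q0
q0 | [y]xz__   read y → write y, move +1, go to q0
q0 | y[x]z__   read x → write x, move +1, go to q0
q0 | yx[z]__   read z → write x, move -1, go to q0
q0 | y[x]x__   read x → write x, move +1, go to q0
q0 | yx[x]__   read x → write x, move +1, go to q0
q0 | yxx[_]_   read _ → write z, move -1, go to q4
q4 | yx[x]z_   read x → write _, move +1, go to q3
q3 | yx_[z]_   read z → write z, move -1, go to q1
q1 | yx[_]z_   read _ → write y, move -1, go to q3
q3 | y[x]yz_   read x → write z, move -1, go to q0
q0 | [y]zyz_   read y → write y, move +1, go to q0
q0 | y[z]yz_   read z → write x, move -1, go to q0
q0 | [y]xyz_   read y → write y, move +1, go to q0
q0 | y[x]yz_   read x → write x, move +1, go to q0
q0 | yx[y]z_   read y → write y, move +1, go to q0
q0 | yxy[z]_   read z → write x, move -1, go to q0
q0 | yx[y]x_   read y → write y, move +1, go to q0
q0 | yxy[x]_   read x → write x, move +1, go to q0
q0 | yxyx[_]   read _ → write z, move -1, go to q4
q4 | yxy[x]z   read x → write _, move +1, go to q3
q3 | yxy_[z]   read z → write z, move -1, go to q1
q1 | yxy[_]z   read _ → write y, move -1, go to q3
q3 | yx[y]yz
M halts after 23 transitions.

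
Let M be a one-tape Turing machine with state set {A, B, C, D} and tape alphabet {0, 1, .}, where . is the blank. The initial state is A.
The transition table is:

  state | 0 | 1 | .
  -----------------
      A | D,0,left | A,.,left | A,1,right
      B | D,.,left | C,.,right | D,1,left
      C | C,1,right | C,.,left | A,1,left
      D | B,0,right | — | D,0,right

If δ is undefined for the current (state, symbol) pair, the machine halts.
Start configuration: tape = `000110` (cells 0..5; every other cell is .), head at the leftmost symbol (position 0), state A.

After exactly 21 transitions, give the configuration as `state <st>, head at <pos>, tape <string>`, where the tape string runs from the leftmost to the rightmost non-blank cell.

state=A head=0 tape=.[0]00110   (A,0)→(D,0,left)
state=D head=-1 tape=[.]000110   (D,.)→(D,0,right)
state=D head=0 tape=0[0]00110   (D,0)→(B,0,right)
state=B head=1 tape=00[0]0110   (B,0)→(D,.,left)
state=D head=0 tape=0[0].0110   (D,0)→(B,0,right)
state=B head=1 tape=00[.]0110   (B,.)→(D,1,left)
state=D head=0 tape=0[0]10110   (D,0)→(B,0,right)
state=B head=1 tape=00[1]0110   (B,1)→(C,.,right)
state=C head=2 tape=00.[0]110   (C,0)→(C,1,right)
state=C head=3 tape=00.1[1]10   (C,1)→(C,.,left)
state=C head=2 tape=00.[1].10   (C,1)→(C,.,left)
state=C head=1 tape=00[.]..10   (C,.)→(A,1,left)
state=A head=0 tape=0[0]1..10   (A,0)→(D,0,left)
state=D head=-1 tape=[0]01..10   (D,0)→(B,0,right)
state=B head=0 tape=0[0]1..10   (B,0)→(D,.,left)
state=D head=-1 tape=[0].1..10   (D,0)→(B,0,right)
state=B head=0 tape=0[.]1..10   (B,.)→(D,1,left)
state=D head=-1 tape=[0]11..10   (D,0)→(B,0,right)
state=B head=0 tape=0[1]1..10   (B,1)→(C,.,right)
state=C head=1 tape=0.[1]..10   (C,1)→(C,.,left)
state=C head=0 tape=0[.]...10   (C,.)→(A,1,left)
state=A head=-1 tape=[0]1...10
After 21 steps: state A, head at -1, tape 01...10.

state A, head at -1, tape 01...10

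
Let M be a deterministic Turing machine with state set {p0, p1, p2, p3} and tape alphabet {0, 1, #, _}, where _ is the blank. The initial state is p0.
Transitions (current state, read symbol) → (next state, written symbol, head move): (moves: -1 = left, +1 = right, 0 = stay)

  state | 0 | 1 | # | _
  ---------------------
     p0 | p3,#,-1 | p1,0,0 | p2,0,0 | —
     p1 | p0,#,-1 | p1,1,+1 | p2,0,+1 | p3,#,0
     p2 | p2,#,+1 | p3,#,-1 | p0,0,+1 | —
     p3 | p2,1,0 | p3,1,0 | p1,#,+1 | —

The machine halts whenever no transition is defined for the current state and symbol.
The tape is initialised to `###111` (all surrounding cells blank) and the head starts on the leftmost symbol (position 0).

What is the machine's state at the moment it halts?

p0 | [#]##111_   read # → write 0, move 0, go to p2
p2 | [0]##111_   read 0 → write #, move +1, go to p2
p2 | #[#]#111_   read # → write 0, move +1, go to p0
p0 | #0[#]111_   read # → write 0, move 0, go to p2
p2 | #0[0]111_   read 0 → write #, move +1, go to p2
p2 | #0#[1]11_   read 1 → write #, move -1, go to p3
p3 | #0[#]#11_   read # → write #, move +1, go to p1
p1 | #0#[#]11_   read # → write 0, move +1, go to p2
p2 | #0#0[1]1_   read 1 → write #, move -1, go to p3
p3 | #0#[0]#1_   read 0 → write 1, move 0, go to p2
p2 | #0#[1]#1_   read 1 → write #, move -1, go to p3
p3 | #0[#]##1_   read # → write #, move +1, go to p1
p1 | #0#[#]#1_   read # → write 0, move +1, go to p2
p2 | #0#0[#]1_   read # → write 0, move +1, go to p0
p0 | #0#00[1]_   read 1 → write 0, move 0, go to p1
p1 | #0#00[0]_   read 0 → write #, move -1, go to p0
p0 | #0#0[0]#_   read 0 → write #, move -1, go to p3
p3 | #0#[0]##_   read 0 → write 1, move 0, go to p2
p2 | #0#[1]##_   read 1 → write #, move -1, go to p3
p3 | #0[#]###_   read # → write #, move +1, go to p1
p1 | #0#[#]##_   read # → write 0, move +1, go to p2
p2 | #0#0[#]#_   read # → write 0, move +1, go to p0
p0 | #0#00[#]_   read # → write 0, move 0, go to p2
p2 | #0#00[0]_   read 0 → write #, move +1, go to p2
p2 | #0#00#[_]
No transition is defined for (p2, _); M halts in state p2.

p2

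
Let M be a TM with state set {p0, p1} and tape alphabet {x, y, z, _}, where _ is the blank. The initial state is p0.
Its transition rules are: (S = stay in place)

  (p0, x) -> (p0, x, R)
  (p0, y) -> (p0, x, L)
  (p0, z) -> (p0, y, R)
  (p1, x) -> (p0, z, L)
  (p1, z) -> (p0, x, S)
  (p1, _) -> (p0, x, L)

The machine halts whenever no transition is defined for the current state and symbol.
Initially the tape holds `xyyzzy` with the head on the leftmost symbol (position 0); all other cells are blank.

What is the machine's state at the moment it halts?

p0 | [x]yyzzy_   read x → write x, move R, go to p0
p0 | x[y]yzzy_   read y → write x, move L, go to p0
p0 | [x]xyzzy_   read x → write x, move R, go to p0
p0 | x[x]yzzy_   read x → write x, move R, go to p0
p0 | xx[y]zzy_   read y → write x, move L, go to p0
p0 | x[x]xzzy_   read x → write x, move R, go to p0
p0 | xx[x]zzy_   read x → write x, move R, go to p0
p0 | xxx[z]zy_   read z → write y, move R, go to p0
p0 | xxxy[z]y_   read z → write y, move R, go to p0
p0 | xxxyy[y]_   read y → write x, move L, go to p0
p0 | xxxy[y]x_   read y → write x, move L, go to p0
p0 | xxx[y]xx_   read y → write x, move L, go to p0
p0 | xx[x]xxx_   read x → write x, move R, go to p0
p0 | xxx[x]xx_   read x → write x, move R, go to p0
p0 | xxxx[x]x_   read x → write x, move R, go to p0
p0 | xxxxx[x]_   read x → write x, move R, go to p0
p0 | xxxxxx[_]
No transition is defined for (p0, _); M halts in state p0.

p0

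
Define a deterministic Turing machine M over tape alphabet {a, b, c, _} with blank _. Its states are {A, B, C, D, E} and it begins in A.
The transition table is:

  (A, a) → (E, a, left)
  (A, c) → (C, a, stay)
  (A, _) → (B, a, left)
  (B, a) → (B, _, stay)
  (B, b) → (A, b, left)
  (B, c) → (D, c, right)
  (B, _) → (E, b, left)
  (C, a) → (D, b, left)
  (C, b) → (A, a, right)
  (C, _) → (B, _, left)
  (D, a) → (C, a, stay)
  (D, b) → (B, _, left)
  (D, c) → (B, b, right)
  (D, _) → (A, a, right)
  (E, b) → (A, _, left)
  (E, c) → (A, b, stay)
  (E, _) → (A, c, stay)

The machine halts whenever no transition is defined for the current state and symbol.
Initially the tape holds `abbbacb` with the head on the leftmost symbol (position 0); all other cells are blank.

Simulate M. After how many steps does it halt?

A | __[a]bbbacb   read a → write a, move left, go to E
E | _[_]abbbacb   read _ → write c, move stay, go to A
A | _[c]abbbacb   read c → write a, move stay, go to C
C | _[a]abbbacb   read a → write b, move left, go to D
D | [_]babbbacb   read _ → write a, move right, go to A
A | a[b]abbbacb
M halts after 5 transitions.

5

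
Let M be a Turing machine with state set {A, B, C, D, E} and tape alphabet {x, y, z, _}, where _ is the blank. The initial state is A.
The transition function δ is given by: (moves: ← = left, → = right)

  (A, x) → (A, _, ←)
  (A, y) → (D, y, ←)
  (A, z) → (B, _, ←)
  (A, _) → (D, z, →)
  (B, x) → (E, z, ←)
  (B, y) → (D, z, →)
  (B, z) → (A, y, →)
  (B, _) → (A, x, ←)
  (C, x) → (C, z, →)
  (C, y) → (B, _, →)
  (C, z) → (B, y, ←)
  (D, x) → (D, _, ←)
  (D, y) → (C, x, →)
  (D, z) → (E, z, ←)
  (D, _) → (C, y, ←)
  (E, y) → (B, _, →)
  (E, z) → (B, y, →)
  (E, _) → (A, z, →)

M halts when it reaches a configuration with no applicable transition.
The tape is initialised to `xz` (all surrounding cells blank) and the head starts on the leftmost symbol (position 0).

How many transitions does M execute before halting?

state=A head=0 tape=____[x]z_   (A,x)→(A,_,←)
state=A head=-1 tape=___[_]_z_   (A,_)→(D,z,→)
state=D head=0 tape=___z[_]z_   (D,_)→(C,y,←)
state=C head=-1 tape=___[z]yz_   (C,z)→(B,y,←)
state=B head=-2 tape=__[_]yyz_   (B,_)→(A,x,←)
state=A head=-3 tape=_[_]xyyz_   (A,_)→(D,z,→)
state=D head=-2 tape=_z[x]yyz_   (D,x)→(D,_,←)
state=D head=-3 tape=_[z]_yyz_   (D,z)→(E,z,←)
state=E head=-4 tape=[_]z_yyz_   (E,_)→(A,z,→)
state=A head=-3 tape=z[z]_yyz_   (A,z)→(B,_,←)
state=B head=-4 tape=[z]__yyz_   (B,z)→(A,y,→)
state=A head=-3 tape=y[_]_yyz_   (A,_)→(D,z,→)
state=D head=-2 tape=yz[_]yyz_   (D,_)→(C,y,←)
state=C head=-3 tape=y[z]yyyz_   (C,z)→(B,y,←)
state=B head=-4 tape=[y]yyyyz_   (B,y)→(D,z,→)
state=D head=-3 tape=z[y]yyyz_   (D,y)→(C,x,→)
state=C head=-2 tape=zx[y]yyz_   (C,y)→(B,_,→)
state=B head=-1 tape=zx_[y]yz_   (B,y)→(D,z,→)
state=D head=0 tape=zx_z[y]z_   (D,y)→(C,x,→)
state=C head=1 tape=zx_zx[z]_   (C,z)→(B,y,←)
state=B head=0 tape=zx_z[x]y_   (B,x)→(E,z,←)
state=E head=-1 tape=zx_[z]zy_   (E,z)→(B,y,→)
state=B head=0 tape=zx_y[z]y_   (B,z)→(A,y,→)
state=A head=1 tape=zx_yy[y]_   (A,y)→(D,y,←)
state=D head=0 tape=zx_y[y]y_   (D,y)→(C,x,→)
state=C head=1 tape=zx_yx[y]_   (C,y)→(B,_,→)
state=B head=2 tape=zx_yx_[_]   (B,_)→(A,x,←)
state=A head=1 tape=zx_yx[_]x   (A,_)→(D,z,→)
state=D head=2 tape=zx_yxz[x]   (D,x)→(D,_,←)
state=D head=1 tape=zx_yx[z]_   (D,z)→(E,z,←)
state=E head=0 tape=zx_y[x]z_
M halts after 30 transitions.

30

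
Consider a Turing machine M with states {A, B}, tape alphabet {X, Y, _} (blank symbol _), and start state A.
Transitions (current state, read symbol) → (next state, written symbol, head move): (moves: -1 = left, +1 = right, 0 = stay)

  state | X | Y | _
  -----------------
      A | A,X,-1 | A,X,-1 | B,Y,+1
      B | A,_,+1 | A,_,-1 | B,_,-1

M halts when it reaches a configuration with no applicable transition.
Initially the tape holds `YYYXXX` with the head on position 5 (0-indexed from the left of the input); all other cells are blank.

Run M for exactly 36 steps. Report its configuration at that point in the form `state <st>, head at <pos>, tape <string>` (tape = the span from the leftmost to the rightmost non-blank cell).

state B, head at -1, tape YXXXXXX

A | __YYYXX[X]__   read X → write X, move -1, go to A
A | __YYYX[X]X__   read X → write X, move -1, go to A
A | __YYY[X]XX__   read X → write X, move -1, go to A
A | __YY[Y]XXX__   read Y → write X, move -1, go to A
A | __Y[Y]XXXX__   read Y → write X, move -1, go to A
A | __[Y]XXXXX__   read Y → write X, move -1, go to A
A | _[_]XXXXXX__   read _ → write Y, move +1, go to B
B | _Y[X]XXXXX__   read X → write _, move +1, go to A
A | _Y_[X]XXXX__   read X → write X, move -1, go to A
A | _Y[_]XXXXX__   read _ → write Y, move +1, go to B
B | _YY[X]XXXX__   read X → write _, move +1, go to A
A | _YY_[X]XXX__   read X → write X, move -1, go to A
A | _YY[_]XXXX__   read _ → write Y, move +1, go to B
B | _YYY[X]XXX__   read X → write _, move +1, go to A
A | _YYY_[X]XX__   read X → write X, move -1, go to A
A | _YYY[_]XXX__   read _ → write Y, move +1, go to B
B | _YYYY[X]XX__   read X → write _, move +1, go to A
A | _YYYY_[X]X__   read X → write X, move -1, go to A
A | _YYYY[_]XX__   read _ → write Y, move +1, go to B
B | _YYYYY[X]X__   read X → write _, move +1, go to A
A | _YYYYY_[X]__   read X → write X, move -1, go to A
A | _YYYYY[_]X__   read _ → write Y, move +1, go to B
B | _YYYYYY[X]__   read X → write _, move +1, go to A
A | _YYYYYY_[_]_   read _ → write Y, move +1, go to B
B | _YYYYYY_Y[_]   read _ → write _, move -1, go to B
B | _YYYYYY_[Y]_   read Y → write _, move -1, go to A
A | _YYYYYY[_]__   read _ → write Y, move +1, go to B
B | _YYYYYYY[_]_   read _ → write _, move -1, go to B
B | _YYYYYY[Y]__   read Y → write _, move -1, go to A
A | _YYYYY[Y]___   read Y → write X, move -1, go to A
A | _YYYY[Y]X___   read Y → write X, move -1, go to A
A | _YYY[Y]XX___   read Y → write X, move -1, go to A
A | _YY[Y]XXX___   read Y → write X, move -1, go to A
A | _Y[Y]XXXX___   read Y → write X, move -1, go to A
A | _[Y]XXXXX___   read Y → write X, move -1, go to A
A | [_]XXXXXX___   read _ → write Y, move +1, go to B
B | Y[X]XXXXX___
After 36 steps: state B, head at -1, tape YXXXXXX.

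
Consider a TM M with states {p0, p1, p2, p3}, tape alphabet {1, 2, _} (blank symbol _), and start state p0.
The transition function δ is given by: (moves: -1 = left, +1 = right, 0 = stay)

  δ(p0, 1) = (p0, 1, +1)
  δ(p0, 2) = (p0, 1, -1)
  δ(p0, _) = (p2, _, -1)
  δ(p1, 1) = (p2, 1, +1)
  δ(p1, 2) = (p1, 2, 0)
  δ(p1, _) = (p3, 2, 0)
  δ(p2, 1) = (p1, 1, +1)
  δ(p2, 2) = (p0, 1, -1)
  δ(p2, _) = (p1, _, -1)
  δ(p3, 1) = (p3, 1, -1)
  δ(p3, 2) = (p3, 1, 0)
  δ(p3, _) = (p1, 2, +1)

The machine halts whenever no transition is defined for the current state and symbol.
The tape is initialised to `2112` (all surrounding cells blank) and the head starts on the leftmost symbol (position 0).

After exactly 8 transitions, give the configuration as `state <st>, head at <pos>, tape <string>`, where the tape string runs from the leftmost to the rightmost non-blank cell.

state=p0 head=0 tape=____[2]112   (p0,2)→(p0,1,-1)
state=p0 head=-1 tape=___[_]1112   (p0,_)→(p2,_,-1)
state=p2 head=-2 tape=__[_]_1112   (p2,_)→(p1,_,-1)
state=p1 head=-3 tape=_[_]__1112   (p1,_)→(p3,2,0)
state=p3 head=-3 tape=_[2]__1112   (p3,2)→(p3,1,0)
state=p3 head=-3 tape=_[1]__1112   (p3,1)→(p3,1,-1)
state=p3 head=-4 tape=[_]1__1112   (p3,_)→(p1,2,+1)
state=p1 head=-3 tape=2[1]__1112   (p1,1)→(p2,1,+1)
state=p2 head=-2 tape=21[_]_1112
After 8 steps: state p2, head at -2, tape 21__1112.

state p2, head at -2, tape 21__1112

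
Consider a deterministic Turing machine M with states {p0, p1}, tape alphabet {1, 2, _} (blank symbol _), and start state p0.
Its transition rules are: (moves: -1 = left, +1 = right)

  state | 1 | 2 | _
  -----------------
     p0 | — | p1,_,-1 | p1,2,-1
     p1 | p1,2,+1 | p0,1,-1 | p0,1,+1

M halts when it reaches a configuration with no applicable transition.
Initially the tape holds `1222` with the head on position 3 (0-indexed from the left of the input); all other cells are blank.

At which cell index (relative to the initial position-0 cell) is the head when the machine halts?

2

p0 | 122[2]   read 2 → write _, move -1, go to p1
p1 | 12[2]_   read 2 → write 1, move -1, go to p0
p0 | 1[2]1_   read 2 → write _, move -1, go to p1
p1 | [1]_1_   read 1 → write 2, move +1, go to p1
p1 | 2[_]1_   read _ → write 1, move +1, go to p0
p0 | 21[1]_
At halt the head is at cell 2.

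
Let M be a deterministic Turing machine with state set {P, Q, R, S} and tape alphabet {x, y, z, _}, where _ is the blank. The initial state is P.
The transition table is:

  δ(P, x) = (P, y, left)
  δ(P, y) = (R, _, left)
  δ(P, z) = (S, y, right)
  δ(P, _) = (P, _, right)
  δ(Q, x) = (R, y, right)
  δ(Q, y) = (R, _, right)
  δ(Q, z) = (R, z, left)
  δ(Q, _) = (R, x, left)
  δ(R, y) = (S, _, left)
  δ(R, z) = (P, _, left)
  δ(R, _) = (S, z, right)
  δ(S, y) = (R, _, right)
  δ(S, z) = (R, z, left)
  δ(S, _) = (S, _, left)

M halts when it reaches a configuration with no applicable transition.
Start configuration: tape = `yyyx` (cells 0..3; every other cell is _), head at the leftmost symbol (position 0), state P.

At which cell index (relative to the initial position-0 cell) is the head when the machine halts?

state=P head=0 tape=___[y]yyx   (P,y)→(R,_,left)
state=R head=-1 tape=__[_]_yyx   (R,_)→(S,z,right)
state=S head=0 tape=__z[_]yyx   (S,_)→(S,_,left)
state=S head=-1 tape=__[z]_yyx   (S,z)→(R,z,left)
state=R head=-2 tape=_[_]z_yyx   (R,_)→(S,z,right)
state=S head=-1 tape=_z[z]_yyx   (S,z)→(R,z,left)
state=R head=-2 tape=_[z]z_yyx   (R,z)→(P,_,left)
state=P head=-3 tape=[_]_z_yyx   (P,_)→(P,_,right)
state=P head=-2 tape=_[_]z_yyx   (P,_)→(P,_,right)
state=P head=-1 tape=__[z]_yyx   (P,z)→(S,y,right)
state=S head=0 tape=__y[_]yyx   (S,_)→(S,_,left)
state=S head=-1 tape=__[y]_yyx   (S,y)→(R,_,right)
state=R head=0 tape=___[_]yyx   (R,_)→(S,z,right)
state=S head=1 tape=___z[y]yx   (S,y)→(R,_,right)
state=R head=2 tape=___z_[y]x   (R,y)→(S,_,left)
state=S head=1 tape=___z[_]_x   (S,_)→(S,_,left)
state=S head=0 tape=___[z]__x   (S,z)→(R,z,left)
state=R head=-1 tape=__[_]z__x   (R,_)→(S,z,right)
state=S head=0 tape=__z[z]__x   (S,z)→(R,z,left)
state=R head=-1 tape=__[z]z__x   (R,z)→(P,_,left)
state=P head=-2 tape=_[_]_z__x   (P,_)→(P,_,right)
state=P head=-1 tape=__[_]z__x   (P,_)→(P,_,right)
state=P head=0 tape=___[z]__x   (P,z)→(S,y,right)
state=S head=1 tape=___y[_]_x   (S,_)→(S,_,left)
state=S head=0 tape=___[y]__x   (S,y)→(R,_,right)
state=R head=1 tape=____[_]_x   (R,_)→(S,z,right)
state=S head=2 tape=____z[_]x   (S,_)→(S,_,left)
state=S head=1 tape=____[z]_x   (S,z)→(R,z,left)
state=R head=0 tape=___[_]z_x   (R,_)→(S,z,right)
state=S head=1 tape=___z[z]_x   (S,z)→(R,z,left)
state=R head=0 tape=___[z]z_x   (R,z)→(P,_,left)
state=P head=-1 tape=__[_]_z_x   (P,_)→(P,_,right)
state=P head=0 tape=___[_]z_x   (P,_)→(P,_,right)
state=P head=1 tape=____[z]_x   (P,z)→(S,y,right)
state=S head=2 tape=____y[_]x   (S,_)→(S,_,left)
state=S head=1 tape=____[y]_x   (S,y)→(R,_,right)
state=R head=2 tape=_____[_]x   (R,_)→(S,z,right)
state=S head=3 tape=_____z[x]
At halt the head is at cell 3.

3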